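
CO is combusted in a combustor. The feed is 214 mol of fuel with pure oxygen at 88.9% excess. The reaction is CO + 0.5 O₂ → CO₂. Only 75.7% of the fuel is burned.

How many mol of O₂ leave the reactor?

121 mol

Stoichiometric O₂ = 0.5 × 214 = 107 mol; O₂ fed = 107 × 1.889 = 202.1 mol.
Fuel reacted = 0.757 × 214 → ξ = 162 mol.
Outlet (n = n₀ + ν ξ):
  CO: 214 − 1(162) = 52
  O₂: 202.1 − 0.5(162) = 121.1
  CO₂: 0 + 1(162) = 162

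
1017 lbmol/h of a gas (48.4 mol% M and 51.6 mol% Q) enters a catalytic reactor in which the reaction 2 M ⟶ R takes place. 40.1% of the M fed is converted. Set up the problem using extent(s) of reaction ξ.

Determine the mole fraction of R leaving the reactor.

M reacted = 0.401 × 492.2 = 197.4 lbmol/h; ν_M = −2, so ξ = 197.4/2 = 98.69 lbmol/h.
Outlet amounts (n = n₀ + ν ξ):
  M: 492.2 − 2(98.69) = 294.8
  R: 0 + 1(98.69) = 98.69
  Q: 524.8 (inert)
Total out = 918.3 lbmol/h; y_R = 98.69 / 918.3 = 0.1075.

0.107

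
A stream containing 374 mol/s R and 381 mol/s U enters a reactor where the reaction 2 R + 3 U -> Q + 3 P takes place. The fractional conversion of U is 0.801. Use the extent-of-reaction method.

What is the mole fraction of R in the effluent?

U reacted = 0.801 × 381 = 305.2 mol/s; ν_U = −3, so ξ = 305.2/3 = 101.7 mol/s.
Outlet amounts (n = n₀ + ν ξ):
  R: 374 − 2(101.7) = 170.5
  U: 381 − 3(101.7) = 75.82
  Q: 0 + 1(101.7) = 101.7
  P: 0 + 3(101.7) = 305.2
Total out = 653.3 mol/s; y_R = 170.5 / 653.3 = 0.2611.

0.261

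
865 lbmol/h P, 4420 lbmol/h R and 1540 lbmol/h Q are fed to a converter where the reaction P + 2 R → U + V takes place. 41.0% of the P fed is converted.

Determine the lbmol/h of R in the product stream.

P reacted = 0.41 × 865 = 354.6 lbmol/h; ν_P = −1, so ξ = 354.6/1 = 354.6 lbmol/h.
Outlet amounts (n = n₀ + ν ξ):
  P: 865 − 1(354.6) = 510.4
  R: 4420 − 2(354.6) = 3711
  U: 0 + 1(354.6) = 354.6
  V: 0 + 1(354.6) = 354.6
  Q: 1540 (inert)

3710 lbmol/h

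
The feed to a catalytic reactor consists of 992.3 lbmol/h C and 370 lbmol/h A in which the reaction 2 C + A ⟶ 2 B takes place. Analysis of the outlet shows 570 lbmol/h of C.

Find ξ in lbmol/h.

ξ = 211 lbmol/h

For C: n = n₀ − 2ξ → 570 = 992.3 − 2ξ, giving ξ = 211.1 lbmol/h.
Outlet amounts (n = n₀ + ν ξ):
  C: 992.3 − 2(211.1) = 570
  A: 370 − 1(211.1) = 158.9
  B: 0 + 2(211.1) = 422.3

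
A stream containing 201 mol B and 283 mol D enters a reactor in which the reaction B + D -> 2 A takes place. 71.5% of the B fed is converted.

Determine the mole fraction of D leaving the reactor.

B reacted = 0.715 × 201 = 143.7 mol; ν_B = −1, so ξ = 143.7/1 = 143.7 mol.
Outlet amounts (n = n₀ + ν ξ):
  B: 201 − 1(143.7) = 57.28
  D: 283 − 1(143.7) = 139.3
  A: 0 + 2(143.7) = 287.4
Total out = 484 mol; y_D = 139.3 / 484 = 0.2878.

0.288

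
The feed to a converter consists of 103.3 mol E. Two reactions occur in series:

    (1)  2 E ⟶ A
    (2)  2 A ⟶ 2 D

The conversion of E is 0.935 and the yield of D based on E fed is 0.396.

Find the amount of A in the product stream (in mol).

7.39 mol

Conversion of E: E consumed = 2ξ₁ = 0.935 × 103.3 → ξ₁ = 48.29 mol.
Yield of D: 2ξ₂ / 103.3 = 0.396 → ξ₂ = 20.45 mol.
Outlet amounts (n = n₀ + Σ ν·ξ):
  E: 103.3 − 2(48.29) = 6.715
  A: 0 + 1(48.29) − 2(20.45) = 7.386
  D: 0 + 2(20.45) = 40.91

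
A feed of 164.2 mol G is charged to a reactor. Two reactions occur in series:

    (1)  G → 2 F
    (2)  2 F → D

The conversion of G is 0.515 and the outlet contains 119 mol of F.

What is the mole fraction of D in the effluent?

0.112

Conversion of G: G consumed = 1ξ₁ = 0.515 × 164.2 → ξ₁ = 84.56 mol.
F balance: n_F = 0 + 2ξ₁ − 2ξ₂ = 119 → ξ₂ = (2·84.56 − 119)/2 = 25.06 mol.
Outlet amounts (n = n₀ + Σ ν·ξ):
  G: 164.2 − 1(84.56) = 79.64
  F: 0 + 2(84.56) − 2(25.06) = 119
  D: 0 + 1(25.06) = 25.06
Total out = 223.7 mol; y_D = 25.06 / 223.7 = 0.112.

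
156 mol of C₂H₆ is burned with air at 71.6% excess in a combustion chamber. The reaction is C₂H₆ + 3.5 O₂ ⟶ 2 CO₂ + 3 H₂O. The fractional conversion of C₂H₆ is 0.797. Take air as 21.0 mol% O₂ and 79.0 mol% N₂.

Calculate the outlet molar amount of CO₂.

249 mol

Stoichiometric O₂ = 3.5 × 156 = 546 mol; O₂ fed = 546 × 1.716 = 936.9 mol.
N₂ fed = 936.9 × 79/21 = 3525 mol.
Fuel reacted = 0.797 × 156 → ξ = 124.3 mol.
Outlet (n = n₀ + ν ξ):
  C₂H₆: 156 − 1(124.3) = 31.67
  O₂: 936.9 − 3.5(124.3) = 501.8
  N₂: 3525 (inert)
  CO₂: 0 + 2(124.3) = 248.7
  H₂O: 0 + 3(124.3) = 373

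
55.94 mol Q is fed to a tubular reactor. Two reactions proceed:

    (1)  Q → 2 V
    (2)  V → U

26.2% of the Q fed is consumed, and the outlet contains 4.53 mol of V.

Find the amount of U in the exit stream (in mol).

24.8 mol

Conversion of Q: Q consumed = 1ξ₁ = 0.262 × 55.94 → ξ₁ = 14.66 mol.
V balance: n_V = 0 + 2ξ₁ − 1ξ₂ = 4.53 → ξ₂ = (2·14.66 − 4.53)/1 = 24.78 mol.
Outlet amounts (n = n₀ + Σ ν·ξ):
  Q: 55.94 − 1(14.66) = 41.28
  V: 0 + 2(14.66) − 1(24.78) = 4.53
  U: 0 + 1(24.78) = 24.78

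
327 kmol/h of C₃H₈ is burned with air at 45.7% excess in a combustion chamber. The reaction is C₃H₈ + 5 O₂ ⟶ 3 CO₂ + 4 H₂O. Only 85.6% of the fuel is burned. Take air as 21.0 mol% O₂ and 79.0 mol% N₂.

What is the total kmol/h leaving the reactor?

12000 kmol/h

Stoichiometric O₂ = 5 × 327 = 1635 kmol/h; O₂ fed = 1635 × 1.457 = 2382 kmol/h.
N₂ fed = 2382 × 79/21 = 8962 kmol/h.
Fuel reacted = 0.856 × 327 → ξ = 279.9 kmol/h.
Outlet (n = n₀ + ν ξ):
  C₃H₈: 327 − 1(279.9) = 47.09
  O₂: 2382 − 5(279.9) = 982.6
  N₂: 8962 (inert)
  CO₂: 0 + 3(279.9) = 839.7
  H₂O: 0 + 4(279.9) = 1120
Total out = 47.09 + 982.6 + 8962 + 839.7 + 1120 = 11950 kmol/h.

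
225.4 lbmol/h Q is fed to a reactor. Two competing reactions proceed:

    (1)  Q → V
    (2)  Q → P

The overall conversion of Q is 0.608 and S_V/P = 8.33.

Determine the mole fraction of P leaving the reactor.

Conversion of Q: Q consumed = 0.608 × 225.4 = 137 lbmol/h = 1ξ₁ + 1ξ₂.
Selectivity: 1ξ₁ / (1ξ₂) = 8.33 → ξ₁ = 8.33 ξ₂.
Substitute: (1·8.33 + 1) ξ₂ = 137 → ξ₂ = 14.69 lbmol/h, ξ₁ = 122.4 lbmol/h.
Outlet amounts (n = n₀ + Σ ν·ξ):
  Q: 225.4 − 1(122.4) − 1(14.69) = 88.36
  V: 0 + 1(122.4) = 122.4
  P: 0 + 1(14.69) = 14.69
Total out = 225.4 lbmol/h; y_P = 14.69 / 225.4 = 0.06517.

0.0652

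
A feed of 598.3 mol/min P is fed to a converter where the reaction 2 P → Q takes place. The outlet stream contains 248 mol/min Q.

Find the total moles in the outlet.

For Q: n = n₀ + 1ξ → 248 = 0 + 1ξ, giving ξ = 248 mol/min.
Outlet amounts (n = n₀ + ν ξ):
  P: 598.3 − 2(248) = 102.3
  Q: 0 + 1(248) = 248
Total out = 102.3 + 248 = 350.3 mol/min.

350 mol/min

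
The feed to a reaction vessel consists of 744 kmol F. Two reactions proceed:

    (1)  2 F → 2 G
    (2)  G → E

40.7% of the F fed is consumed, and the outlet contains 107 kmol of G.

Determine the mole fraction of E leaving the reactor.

Conversion of F: F consumed = 2ξ₁ = 0.407 × 744 → ξ₁ = 151.4 kmol.
G balance: n_G = 0 + 2ξ₁ − 1ξ₂ = 107 → ξ₂ = (2·151.4 − 107)/1 = 195.8 kmol.
Outlet amounts (n = n₀ + Σ ν·ξ):
  F: 744 − 2(151.4) = 441.2
  G: 0 + 2(151.4) − 1(195.8) = 107
  E: 0 + 1(195.8) = 195.8
Total out = 744 kmol; y_E = 195.8 / 744 = 0.2632.

0.263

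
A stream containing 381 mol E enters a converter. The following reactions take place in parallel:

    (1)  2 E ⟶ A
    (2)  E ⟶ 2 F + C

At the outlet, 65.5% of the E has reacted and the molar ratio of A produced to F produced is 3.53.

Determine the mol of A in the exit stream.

117 mol

Conversion of E: E consumed = 0.655 × 381 = 249.6 mol = 2ξ₁ + 1ξ₂.
Selectivity: 1ξ₁ / (2ξ₂) = 3.53 → ξ₁ = 7.06 ξ₂.
Substitute: (2·7.06 + 1) ξ₂ = 249.6 → ξ₂ = 16.5 mol, ξ₁ = 116.5 mol.
Outlet amounts (n = n₀ + Σ ν·ξ):
  E: 381 − 2(116.5) − 1(16.5) = 131.4
  A: 0 + 1(116.5) = 116.5
  F: 0 + 2(16.5) = 33.01
  C: 0 + 1(16.5) = 16.5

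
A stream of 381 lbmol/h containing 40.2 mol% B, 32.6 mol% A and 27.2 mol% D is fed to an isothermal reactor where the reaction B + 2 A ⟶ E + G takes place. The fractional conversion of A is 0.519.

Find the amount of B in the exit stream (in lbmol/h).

121 lbmol/h

A reacted = 0.519 × 124.2 = 64.46 lbmol/h; ν_A = −2, so ξ = 64.46/2 = 32.23 lbmol/h.
Outlet amounts (n = n₀ + ν ξ):
  B: 153.2 − 1(32.23) = 120.9
  A: 124.2 − 2(32.23) = 59.74
  E: 0 + 1(32.23) = 32.23
  G: 0 + 1(32.23) = 32.23
  D: 103.6 (inert)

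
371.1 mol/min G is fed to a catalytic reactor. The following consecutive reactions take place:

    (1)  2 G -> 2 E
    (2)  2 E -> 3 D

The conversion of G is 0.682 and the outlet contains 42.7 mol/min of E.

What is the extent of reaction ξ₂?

ξ₂ = 105 mol/min

Conversion of G: G consumed = 2ξ₁ = 0.682 × 371.1 → ξ₁ = 126.5 mol/min.
E balance: n_E = 0 + 2ξ₁ − 2ξ₂ = 42.7 → ξ₂ = (2·126.5 − 42.7)/2 = 105.2 mol/min.
Outlet amounts (n = n₀ + Σ ν·ξ):
  G: 371.1 − 2(126.5) = 118
  E: 0 + 2(126.5) − 2(105.2) = 42.7
  D: 0 + 3(105.2) = 315.6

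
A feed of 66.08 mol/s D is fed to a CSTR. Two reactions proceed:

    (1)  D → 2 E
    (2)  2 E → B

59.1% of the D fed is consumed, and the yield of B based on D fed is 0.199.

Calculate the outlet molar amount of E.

51.8 mol/s

Conversion of D: D consumed = 1ξ₁ = 0.591 × 66.08 → ξ₁ = 39.05 mol/s.
Yield of B: 1ξ₂ / 66.08 = 0.199 → ξ₂ = 13.15 mol/s.
Outlet amounts (n = n₀ + Σ ν·ξ):
  D: 66.08 − 1(39.05) = 27.03
  E: 0 + 2(39.05) − 2(13.15) = 51.81
  B: 0 + 1(13.15) = 13.15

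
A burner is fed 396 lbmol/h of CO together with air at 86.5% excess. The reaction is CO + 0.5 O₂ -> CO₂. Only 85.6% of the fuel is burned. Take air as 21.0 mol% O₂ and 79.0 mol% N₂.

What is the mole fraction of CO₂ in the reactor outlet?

Stoichiometric O₂ = 0.5 × 396 = 198 lbmol/h; O₂ fed = 198 × 1.865 = 369.3 lbmol/h.
N₂ fed = 369.3 × 79/21 = 1389 lbmol/h.
Fuel reacted = 0.856 × 396 → ξ = 339 lbmol/h.
Outlet (n = n₀ + ν ξ):
  CO: 396 − 1(339) = 57.02
  O₂: 369.3 − 0.5(339) = 199.8
  N₂: 1389 (inert)
  CO₂: 0 + 1(339) = 339
Total out = 1985 lbmol/h; y_CO₂ = 339 / 1985 = 0.1708.

0.171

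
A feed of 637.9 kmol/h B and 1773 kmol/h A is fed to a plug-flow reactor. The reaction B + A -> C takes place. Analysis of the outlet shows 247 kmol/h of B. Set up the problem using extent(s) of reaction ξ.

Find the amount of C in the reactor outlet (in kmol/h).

391 kmol/h

For B: n = n₀ − 1ξ → 247 = 637.9 − 1ξ, giving ξ = 390.9 kmol/h.
Outlet amounts (n = n₀ + ν ξ):
  B: 637.9 − 1(390.9) = 247
  A: 1773 − 1(390.9) = 1382
  C: 0 + 1(390.9) = 390.9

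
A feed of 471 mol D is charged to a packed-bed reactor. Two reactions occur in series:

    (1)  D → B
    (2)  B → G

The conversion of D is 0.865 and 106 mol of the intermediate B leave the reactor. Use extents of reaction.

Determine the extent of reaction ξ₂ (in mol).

ξ₂ = 301 mol

Conversion of D: D consumed = 1ξ₁ = 0.865 × 471 → ξ₁ = 407.4 mol.
B balance: n_B = 0 + 1ξ₁ − 1ξ₂ = 106 → ξ₂ = (1·407.4 − 106)/1 = 301.4 mol.
Outlet amounts (n = n₀ + Σ ν·ξ):
  D: 471 − 1(407.4) = 63.58
  B: 0 + 1(407.4) − 1(301.4) = 106
  G: 0 + 1(301.4) = 301.4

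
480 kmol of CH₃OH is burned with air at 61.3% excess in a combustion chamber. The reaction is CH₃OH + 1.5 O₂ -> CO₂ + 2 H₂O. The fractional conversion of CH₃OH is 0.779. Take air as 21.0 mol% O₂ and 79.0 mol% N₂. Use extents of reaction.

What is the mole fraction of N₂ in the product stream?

Stoichiometric O₂ = 1.5 × 480 = 720 kmol; O₂ fed = 720 × 1.613 = 1161 kmol.
N₂ fed = 1161 × 79/21 = 4369 kmol.
Fuel reacted = 0.779 × 480 → ξ = 373.9 kmol.
Outlet (n = n₀ + ν ξ):
  CH₃OH: 480 − 1(373.9) = 106.1
  O₂: 1161 − 1.5(373.9) = 600.5
  N₂: 4369 (inert)
  CO₂: 0 + 1(373.9) = 373.9
  H₂O: 0 + 2(373.9) = 747.8
Total out = 6197 kmol; y_N₂ = 4369 / 6197 = 0.705.

0.705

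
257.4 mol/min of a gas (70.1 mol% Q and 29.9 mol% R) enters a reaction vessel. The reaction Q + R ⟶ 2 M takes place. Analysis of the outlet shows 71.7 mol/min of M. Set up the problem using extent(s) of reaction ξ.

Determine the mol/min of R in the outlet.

41.1 mol/min

For M: n = n₀ + 2ξ → 71.7 = 0 + 2ξ, giving ξ = 35.85 mol/min.
Outlet amounts (n = n₀ + ν ξ):
  Q: 180.4 − 1(35.85) = 144.6
  R: 76.96 − 1(35.85) = 41.11
  M: 0 + 2(35.85) = 71.7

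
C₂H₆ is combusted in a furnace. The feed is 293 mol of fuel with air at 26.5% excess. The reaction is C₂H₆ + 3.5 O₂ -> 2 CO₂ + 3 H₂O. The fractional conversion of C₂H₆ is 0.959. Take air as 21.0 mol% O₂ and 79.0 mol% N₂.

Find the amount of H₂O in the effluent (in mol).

843 mol

Stoichiometric O₂ = 3.5 × 293 = 1026 mol; O₂ fed = 1026 × 1.265 = 1297 mol.
N₂ fed = 1297 × 79/21 = 4880 mol.
Fuel reacted = 0.959 × 293 → ξ = 281 mol.
Outlet (n = n₀ + ν ξ):
  C₂H₆: 293 − 1(281) = 12.01
  O₂: 1297 − 3.5(281) = 313.8
  N₂: 4880 (inert)
  CO₂: 0 + 2(281) = 562
  H₂O: 0 + 3(281) = 843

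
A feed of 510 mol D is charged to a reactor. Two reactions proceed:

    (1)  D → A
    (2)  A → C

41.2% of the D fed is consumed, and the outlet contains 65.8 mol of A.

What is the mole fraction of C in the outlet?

Conversion of D: D consumed = 1ξ₁ = 0.412 × 510 → ξ₁ = 210.1 mol.
A balance: n_A = 0 + 1ξ₁ − 1ξ₂ = 65.8 → ξ₂ = (1·210.1 − 65.8)/1 = 144.3 mol.
Outlet amounts (n = n₀ + Σ ν·ξ):
  D: 510 − 1(210.1) = 299.9
  A: 0 + 1(210.1) − 1(144.3) = 65.8
  C: 0 + 1(144.3) = 144.3
Total out = 510 mol; y_C = 144.3 / 510 = 0.283.

0.283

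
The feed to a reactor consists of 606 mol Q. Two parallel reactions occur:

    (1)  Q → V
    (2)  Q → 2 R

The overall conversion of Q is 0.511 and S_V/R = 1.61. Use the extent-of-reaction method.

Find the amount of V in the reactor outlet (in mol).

236 mol

Conversion of Q: Q consumed = 0.511 × 606 = 309.7 mol = 1ξ₁ + 1ξ₂.
Selectivity: 1ξ₁ / (2ξ₂) = 1.61 → ξ₁ = 3.22 ξ₂.
Substitute: (1·3.22 + 1) ξ₂ = 309.7 → ξ₂ = 73.38 mol, ξ₁ = 236.3 mol.
Outlet amounts (n = n₀ + Σ ν·ξ):
  Q: 606 − 1(236.3) − 1(73.38) = 296.3
  V: 0 + 1(236.3) = 236.3
  R: 0 + 2(73.38) = 146.8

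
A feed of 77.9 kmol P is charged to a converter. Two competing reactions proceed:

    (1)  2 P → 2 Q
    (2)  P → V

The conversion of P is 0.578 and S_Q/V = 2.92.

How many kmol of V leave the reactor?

11.5 kmol

Conversion of P: P consumed = 0.578 × 77.9 = 45.03 kmol = 2ξ₁ + 1ξ₂.
Selectivity: 2ξ₁ / (1ξ₂) = 2.92 → ξ₁ = 1.46 ξ₂.
Substitute: (2·1.46 + 1) ξ₂ = 45.03 → ξ₂ = 11.49 kmol, ξ₁ = 16.77 kmol.
Outlet amounts (n = n₀ + Σ ν·ξ):
  P: 77.9 − 2(16.77) − 1(11.49) = 32.87
  Q: 0 + 2(16.77) = 33.54
  V: 0 + 1(11.49) = 11.49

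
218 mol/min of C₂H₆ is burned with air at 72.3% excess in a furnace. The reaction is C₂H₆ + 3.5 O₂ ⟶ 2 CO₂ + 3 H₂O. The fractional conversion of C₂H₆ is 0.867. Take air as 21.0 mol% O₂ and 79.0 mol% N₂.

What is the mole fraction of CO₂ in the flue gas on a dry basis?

Stoichiometric O₂ = 3.5 × 218 = 763 mol/min; O₂ fed = 763 × 1.723 = 1315 mol/min.
N₂ fed = 1315 × 79/21 = 4946 mol/min.
Fuel reacted = 0.867 × 218 → ξ = 189 mol/min.
Outlet (n = n₀ + ν ξ):
  C₂H₆: 218 − 1(189) = 28.99
  O₂: 1315 − 3.5(189) = 653.1
  N₂: 4946 (inert)
  CO₂: 0 + 2(189) = 378
  H₂O: 0 + 3(189) = 567
Dry total = 6006 mol/min; y_CO₂ (dry) = 378 / 6006 = 0.06294.

0.0629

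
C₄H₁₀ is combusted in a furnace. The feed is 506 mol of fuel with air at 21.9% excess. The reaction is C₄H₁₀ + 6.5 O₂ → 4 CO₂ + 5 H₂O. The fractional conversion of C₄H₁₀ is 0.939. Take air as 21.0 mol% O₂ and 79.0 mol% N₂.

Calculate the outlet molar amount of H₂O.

Stoichiometric O₂ = 6.5 × 506 = 3289 mol; O₂ fed = 3289 × 1.219 = 4009 mol.
N₂ fed = 4009 × 79/21 = 15080 mol.
Fuel reacted = 0.939 × 506 → ξ = 475.1 mol.
Outlet (n = n₀ + ν ξ):
  C₄H₁₀: 506 − 1(475.1) = 30.87
  O₂: 4009 − 6.5(475.1) = 920.9
  N₂: 15080 (inert)
  CO₂: 0 + 4(475.1) = 1901
  H₂O: 0 + 5(475.1) = 2376

2380 mol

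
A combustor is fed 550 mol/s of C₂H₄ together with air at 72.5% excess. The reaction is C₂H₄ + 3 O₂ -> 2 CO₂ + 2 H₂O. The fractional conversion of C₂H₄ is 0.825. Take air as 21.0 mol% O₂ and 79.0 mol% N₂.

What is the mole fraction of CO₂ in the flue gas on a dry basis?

Stoichiometric O₂ = 3 × 550 = 1650 mol/s; O₂ fed = 1650 × 1.725 = 2846 mol/s.
N₂ fed = 2846 × 79/21 = 10710 mol/s.
Fuel reacted = 0.825 × 550 → ξ = 453.8 mol/s.
Outlet (n = n₀ + ν ξ):
  C₂H₄: 550 − 1(453.8) = 96.25
  O₂: 2846 − 3(453.8) = 1485
  N₂: 10710 (inert)
  CO₂: 0 + 2(453.8) = 907.5
  H₂O: 0 + 2(453.8) = 907.5
Dry total = 13200 mol/s; y_CO₂ (dry) = 907.5 / 13200 = 0.06877.

0.0688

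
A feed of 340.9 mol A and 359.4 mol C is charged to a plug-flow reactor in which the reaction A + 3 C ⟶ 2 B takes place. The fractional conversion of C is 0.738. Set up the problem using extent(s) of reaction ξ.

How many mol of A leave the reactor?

C reacted = 0.738 × 359.4 = 265.2 mol; ν_C = −3, so ξ = 265.2/3 = 88.41 mol.
Outlet amounts (n = n₀ + ν ξ):
  A: 340.9 − 1(88.41) = 252.5
  C: 359.4 − 3(88.41) = 94.16
  B: 0 + 2(88.41) = 176.8

252 mol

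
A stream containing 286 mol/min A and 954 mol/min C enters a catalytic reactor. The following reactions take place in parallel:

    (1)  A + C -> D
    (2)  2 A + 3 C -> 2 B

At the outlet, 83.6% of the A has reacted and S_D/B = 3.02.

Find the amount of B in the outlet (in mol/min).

59.5 mol/min

Conversion of A: A consumed = 0.836 × 286 = 239.1 mol/min = 1ξ₁ + 2ξ₂.
Selectivity: 1ξ₁ / (2ξ₂) = 3.02 → ξ₁ = 6.04 ξ₂.
Substitute: (1·6.04 + 2) ξ₂ = 239.1 → ξ₂ = 29.74 mol/min, ξ₁ = 179.6 mol/min.
Outlet amounts (n = n₀ + Σ ν·ξ):
  A: 286 − 1(179.6) − 2(29.74) = 46.9
  C: 954 − 1(179.6) − 3(29.74) = 685.2
  D: 0 + 1(179.6) = 179.6
  B: 0 + 2(29.74) = 59.48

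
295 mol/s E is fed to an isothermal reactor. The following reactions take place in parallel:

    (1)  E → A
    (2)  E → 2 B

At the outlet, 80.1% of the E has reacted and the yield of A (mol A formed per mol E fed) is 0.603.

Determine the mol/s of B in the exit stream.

Yield of A: 1ξ₁ / 295 = 0.603 → ξ₁ = 177.9 mol/s.
Conversion of E: 1ξ₁ + 1ξ₂ = 0.801 × 295 = 236.3 → ξ₂ = 58.41 mol/s.
Outlet amounts (n = n₀ + Σ ν·ξ):
  E: 295 − 1(177.9) − 1(58.41) = 58.7
  A: 0 + 1(177.9) = 177.9
  B: 0 + 2(58.41) = 116.8

117 mol/s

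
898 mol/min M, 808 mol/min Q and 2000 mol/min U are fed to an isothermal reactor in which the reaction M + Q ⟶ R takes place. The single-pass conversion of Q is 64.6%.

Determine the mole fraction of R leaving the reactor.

0.164

Q reacted = 0.646 × 808 = 522 mol/min; ν_Q = −1, so ξ = 522/1 = 522 mol/min.
Outlet amounts (n = n₀ + ν ξ):
  M: 898 − 1(522) = 376
  Q: 808 − 1(522) = 286
  R: 0 + 1(522) = 522
  U: 2000 (inert)
Total out = 3184 mol/min; y_R = 522 / 3184 = 0.1639.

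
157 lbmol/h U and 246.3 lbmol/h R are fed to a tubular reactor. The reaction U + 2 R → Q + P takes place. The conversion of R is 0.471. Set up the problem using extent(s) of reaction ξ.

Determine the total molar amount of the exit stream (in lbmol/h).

R reacted = 0.471 × 246.3 = 116 lbmol/h; ν_R = −2, so ξ = 116/2 = 58 lbmol/h.
Outlet amounts (n = n₀ + ν ξ):
  U: 157 − 1(58) = 99
  R: 246.3 − 2(58) = 130.3
  Q: 0 + 1(58) = 58
  P: 0 + 1(58) = 58
Total out = 99 + 130.3 + 58 + 58 = 345.3 lbmol/h.

345 lbmol/h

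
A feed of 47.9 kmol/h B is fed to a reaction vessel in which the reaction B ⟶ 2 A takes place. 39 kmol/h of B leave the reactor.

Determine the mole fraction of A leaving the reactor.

For B: n = n₀ − 1ξ → 39 = 47.9 − 1ξ, giving ξ = 8.9 kmol/h.
Outlet amounts (n = n₀ + ν ξ):
  B: 47.9 − 1(8.9) = 39
  A: 0 + 2(8.9) = 17.8
Total out = 56.8 kmol/h; y_A = 17.8 / 56.8 = 0.3134.

0.313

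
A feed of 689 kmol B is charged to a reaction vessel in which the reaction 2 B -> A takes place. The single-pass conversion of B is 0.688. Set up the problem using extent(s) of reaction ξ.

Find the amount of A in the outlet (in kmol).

B reacted = 0.688 × 689 = 474 kmol; ν_B = −2, so ξ = 474/2 = 237 kmol.
Outlet amounts (n = n₀ + ν ξ):
  B: 689 − 2(237) = 215
  A: 0 + 1(237) = 237

237 kmol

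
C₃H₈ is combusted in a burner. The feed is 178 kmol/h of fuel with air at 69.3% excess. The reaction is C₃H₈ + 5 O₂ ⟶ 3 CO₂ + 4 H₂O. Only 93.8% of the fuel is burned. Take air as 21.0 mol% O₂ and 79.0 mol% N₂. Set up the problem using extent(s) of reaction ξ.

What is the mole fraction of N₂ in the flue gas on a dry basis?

Stoichiometric O₂ = 5 × 178 = 890 kmol/h; O₂ fed = 890 × 1.693 = 1507 kmol/h.
N₂ fed = 1507 × 79/21 = 5668 kmol/h.
Fuel reacted = 0.938 × 178 → ξ = 167 kmol/h.
Outlet (n = n₀ + ν ξ):
  C₃H₈: 178 − 1(167) = 11.04
  O₂: 1507 − 5(167) = 672
  N₂: 5668 (inert)
  CO₂: 0 + 3(167) = 500.9
  H₂O: 0 + 4(167) = 667.9
Dry total = 6852 kmol/h; y_N₂ (dry) = 5668 / 6852 = 0.8272.

0.827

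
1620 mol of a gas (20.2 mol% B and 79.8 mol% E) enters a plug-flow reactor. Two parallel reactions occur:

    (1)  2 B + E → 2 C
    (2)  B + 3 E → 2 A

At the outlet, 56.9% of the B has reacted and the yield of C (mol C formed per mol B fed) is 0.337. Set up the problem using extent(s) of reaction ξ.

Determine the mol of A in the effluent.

Yield of C: 2ξ₁ / 327.2 = 0.337 → ξ₁ = 55.14 mol.
Conversion of B: 2ξ₁ + 1ξ₂ = 0.569 × 327.2 = 186.2 → ξ₂ = 75.92 mol.
Outlet amounts (n = n₀ + Σ ν·ξ):
  B: 327.2 − 2(55.14) − 1(75.92) = 141
  E: 1293 − 1(55.14) − 3(75.92) = 1010
  C: 0 + 2(55.14) = 110.3
  A: 0 + 2(75.92) = 151.8

152 mol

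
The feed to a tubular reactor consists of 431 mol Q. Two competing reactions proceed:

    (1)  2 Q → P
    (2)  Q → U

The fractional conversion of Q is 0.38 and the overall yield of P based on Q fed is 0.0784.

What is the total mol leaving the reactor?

Yield of P: 1ξ₁ / 431 = 0.0784 → ξ₁ = 33.79 mol.
Conversion of Q: 2ξ₁ + 1ξ₂ = 0.38 × 431 = 163.8 → ξ₂ = 96.2 mol.
Outlet amounts (n = n₀ + Σ ν·ξ):
  Q: 431 − 2(33.79) − 1(96.2) = 267.2
  P: 0 + 1(33.79) = 33.79
  U: 0 + 1(96.2) = 96.2
Total out = 267.2 + 33.79 + 96.2 = 397.2 mol.

397 mol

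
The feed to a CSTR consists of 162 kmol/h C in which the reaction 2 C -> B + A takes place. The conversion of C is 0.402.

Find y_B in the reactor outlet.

C reacted = 0.402 × 162 = 65.12 kmol/h; ν_C = −2, so ξ = 65.12/2 = 32.56 kmol/h.
Outlet amounts (n = n₀ + ν ξ):
  C: 162 − 2(32.56) = 96.88
  B: 0 + 1(32.56) = 32.56
  A: 0 + 1(32.56) = 32.56
Total out = 162 kmol/h; y_B = 32.56 / 162 = 0.201.

0.201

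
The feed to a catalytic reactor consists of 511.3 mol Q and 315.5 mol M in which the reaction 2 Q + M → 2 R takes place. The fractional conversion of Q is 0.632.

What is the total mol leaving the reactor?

665 mol

Q reacted = 0.632 × 511.3 = 323.1 mol; ν_Q = −2, so ξ = 323.1/2 = 161.6 mol.
Outlet amounts (n = n₀ + ν ξ):
  Q: 511.3 − 2(161.6) = 188.2
  M: 315.5 − 1(161.6) = 153.9
  R: 0 + 2(161.6) = 323.1
Total out = 188.2 + 153.9 + 323.1 = 665.2 mol.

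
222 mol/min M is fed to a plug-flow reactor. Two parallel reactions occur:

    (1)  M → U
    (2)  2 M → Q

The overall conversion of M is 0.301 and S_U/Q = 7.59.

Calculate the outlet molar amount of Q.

Conversion of M: M consumed = 0.301 × 222 = 66.82 mol/min = 1ξ₁ + 2ξ₂.
Selectivity: 1ξ₁ / (1ξ₂) = 7.59 → ξ₁ = 7.59 ξ₂.
Substitute: (1·7.59 + 2) ξ₂ = 66.82 → ξ₂ = 6.968 mol/min, ξ₁ = 52.89 mol/min.
Outlet amounts (n = n₀ + Σ ν·ξ):
  M: 222 − 1(52.89) − 2(6.968) = 155.2
  U: 0 + 1(52.89) = 52.89
  Q: 0 + 1(6.968) = 6.968

6.97 mol/min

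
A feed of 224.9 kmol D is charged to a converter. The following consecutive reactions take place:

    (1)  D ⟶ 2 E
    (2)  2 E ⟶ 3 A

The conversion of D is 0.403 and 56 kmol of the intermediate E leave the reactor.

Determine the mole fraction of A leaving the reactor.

Conversion of D: D consumed = 1ξ₁ = 0.403 × 224.9 → ξ₁ = 90.63 kmol.
E balance: n_E = 0 + 2ξ₁ − 2ξ₂ = 56 → ξ₂ = (2·90.63 − 56)/2 = 62.63 kmol.
Outlet amounts (n = n₀ + Σ ν·ξ):
  D: 224.9 − 1(90.63) = 134.3
  E: 0 + 2(90.63) − 2(62.63) = 56
  A: 0 + 3(62.63) = 187.9
Total out = 378.2 kmol; y_A = 187.9 / 378.2 = 0.4969.

0.497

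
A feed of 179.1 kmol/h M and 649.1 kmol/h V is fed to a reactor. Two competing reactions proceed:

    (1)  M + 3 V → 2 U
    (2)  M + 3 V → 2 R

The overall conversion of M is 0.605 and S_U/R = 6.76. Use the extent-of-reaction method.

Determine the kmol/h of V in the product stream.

324 kmol/h

Conversion of M: M consumed = 0.605 × 179.1 = 108.4 kmol/h = 1ξ₁ + 1ξ₂.
Selectivity: 2ξ₁ / (2ξ₂) = 6.76 → ξ₁ = 6.76 ξ₂.
Substitute: (1·6.76 + 1) ξ₂ = 108.4 → ξ₂ = 13.96 kmol/h, ξ₁ = 94.39 kmol/h.
Outlet amounts (n = n₀ + Σ ν·ξ):
  M: 179.1 − 1(94.39) − 1(13.96) = 70.74
  V: 649.1 − 3(94.39) − 3(13.96) = 324
  U: 0 + 2(94.39) = 188.8
  R: 0 + 2(13.96) = 27.93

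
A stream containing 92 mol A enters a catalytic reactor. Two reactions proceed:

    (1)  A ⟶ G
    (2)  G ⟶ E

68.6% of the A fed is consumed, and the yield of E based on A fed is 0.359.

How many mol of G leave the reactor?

Conversion of A: A consumed = 1ξ₁ = 0.686 × 92 → ξ₁ = 63.11 mol.
Yield of E: 1ξ₂ / 92 = 0.359 → ξ₂ = 33.03 mol.
Outlet amounts (n = n₀ + Σ ν·ξ):
  A: 92 − 1(63.11) = 28.89
  G: 0 + 1(63.11) − 1(33.03) = 30.08
  E: 0 + 1(33.03) = 33.03

30.1 mol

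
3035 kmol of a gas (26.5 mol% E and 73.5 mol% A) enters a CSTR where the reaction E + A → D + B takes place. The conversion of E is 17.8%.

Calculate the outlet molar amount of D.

143 kmol

E reacted = 0.178 × 804.3 = 143.2 kmol; ν_E = −1, so ξ = 143.2/1 = 143.2 kmol.
Outlet amounts (n = n₀ + ν ξ):
  E: 804.3 − 1(143.2) = 661.1
  A: 2231 − 1(143.2) = 2088
  D: 0 + 1(143.2) = 143.2
  B: 0 + 1(143.2) = 143.2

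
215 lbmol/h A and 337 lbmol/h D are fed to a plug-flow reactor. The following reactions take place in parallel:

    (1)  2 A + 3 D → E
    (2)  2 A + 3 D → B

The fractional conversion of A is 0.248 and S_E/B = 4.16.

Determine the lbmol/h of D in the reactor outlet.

257 lbmol/h

Conversion of A: A consumed = 0.248 × 215 = 53.32 lbmol/h = 2ξ₁ + 2ξ₂.
Selectivity: 1ξ₁ / (1ξ₂) = 4.16 → ξ₁ = 4.16 ξ₂.
Substitute: (2·4.16 + 2) ξ₂ = 53.32 → ξ₂ = 5.167 lbmol/h, ξ₁ = 21.49 lbmol/h.
Outlet amounts (n = n₀ + Σ ν·ξ):
  A: 215 − 2(21.49) − 2(5.167) = 161.7
  D: 337 − 3(21.49) − 3(5.167) = 257
  E: 0 + 1(21.49) = 21.49
  B: 0 + 1(5.167) = 5.167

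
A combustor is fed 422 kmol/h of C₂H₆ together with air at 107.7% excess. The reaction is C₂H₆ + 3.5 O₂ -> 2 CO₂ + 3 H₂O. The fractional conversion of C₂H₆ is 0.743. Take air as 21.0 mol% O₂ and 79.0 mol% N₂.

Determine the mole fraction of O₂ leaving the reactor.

0.13

Stoichiometric O₂ = 3.5 × 422 = 1477 kmol/h; O₂ fed = 1477 × 2.077 = 3068 kmol/h.
N₂ fed = 3068 × 79/21 = 11540 kmol/h.
Fuel reacted = 0.743 × 422 → ξ = 313.5 kmol/h.
Outlet (n = n₀ + ν ξ):
  C₂H₆: 422 − 1(313.5) = 108.5
  O₂: 3068 − 3.5(313.5) = 1970
  N₂: 11540 (inert)
  CO₂: 0 + 2(313.5) = 627.1
  H₂O: 0 + 3(313.5) = 940.6
Total out = 15190 kmol/h; y_O₂ = 1970 / 15190 = 0.1297.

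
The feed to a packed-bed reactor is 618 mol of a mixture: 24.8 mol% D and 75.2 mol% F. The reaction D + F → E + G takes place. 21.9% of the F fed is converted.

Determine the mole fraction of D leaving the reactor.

0.0833

F reacted = 0.219 × 464.7 = 101.8 mol; ν_F = −1, so ξ = 101.8/1 = 101.8 mol.
Outlet amounts (n = n₀ + ν ξ):
  D: 153.3 − 1(101.8) = 51.49
  F: 464.7 − 1(101.8) = 363
  E: 0 + 1(101.8) = 101.8
  G: 0 + 1(101.8) = 101.8
Total out = 618 mol; y_D = 51.49 / 618 = 0.08331.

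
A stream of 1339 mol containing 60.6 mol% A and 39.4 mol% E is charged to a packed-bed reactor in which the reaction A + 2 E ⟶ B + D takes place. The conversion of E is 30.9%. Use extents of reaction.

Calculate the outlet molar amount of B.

81.5 mol

E reacted = 0.309 × 527.6 = 163 mol; ν_E = −2, so ξ = 163/2 = 81.51 mol.
Outlet amounts (n = n₀ + ν ξ):
  A: 811.4 − 1(81.51) = 729.9
  E: 527.6 − 2(81.51) = 364.5
  B: 0 + 1(81.51) = 81.51
  D: 0 + 1(81.51) = 81.51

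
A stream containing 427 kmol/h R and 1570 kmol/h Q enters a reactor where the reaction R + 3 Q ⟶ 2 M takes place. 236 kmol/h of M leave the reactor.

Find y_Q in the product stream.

For M: n = n₀ + 2ξ → 236 = 0 + 2ξ, giving ξ = 118 kmol/h.
Outlet amounts (n = n₀ + ν ξ):
  R: 427 − 1(118) = 309
  Q: 1570 − 3(118) = 1216
  M: 0 + 2(118) = 236
Total out = 1761 kmol/h; y_Q = 1216 / 1761 = 0.6905.

0.691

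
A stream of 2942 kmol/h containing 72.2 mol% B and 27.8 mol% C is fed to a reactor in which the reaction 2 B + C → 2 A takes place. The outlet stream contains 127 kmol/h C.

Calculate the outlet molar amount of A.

For C: n = n₀ − 1ξ → 127 = 817.9 − 1ξ, giving ξ = 690.9 kmol/h.
Outlet amounts (n = n₀ + ν ξ):
  B: 2124 − 2(690.9) = 742.4
  C: 817.9 − 1(690.9) = 127
  A: 0 + 2(690.9) = 1382

1380 kmol/h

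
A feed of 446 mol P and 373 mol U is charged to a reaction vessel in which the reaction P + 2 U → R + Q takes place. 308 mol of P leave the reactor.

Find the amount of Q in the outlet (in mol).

138 mol

For P: n = n₀ − 1ξ → 308 = 446 − 1ξ, giving ξ = 138 mol.
Outlet amounts (n = n₀ + ν ξ):
  P: 446 − 1(138) = 308
  U: 373 − 2(138) = 97
  R: 0 + 1(138) = 138
  Q: 0 + 1(138) = 138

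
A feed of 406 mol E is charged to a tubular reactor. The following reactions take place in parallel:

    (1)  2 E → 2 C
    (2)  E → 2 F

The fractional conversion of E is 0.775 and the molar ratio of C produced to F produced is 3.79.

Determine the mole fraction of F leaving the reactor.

Conversion of E: E consumed = 0.775 × 406 = 314.7 mol = 2ξ₁ + 1ξ₂.
Selectivity: 2ξ₁ / (2ξ₂) = 3.79 → ξ₁ = 3.79 ξ₂.
Substitute: (2·3.79 + 1) ξ₂ = 314.7 → ξ₂ = 36.67 mol, ξ₁ = 139 mol.
Outlet amounts (n = n₀ + Σ ν·ξ):
  E: 406 − 2(139) − 1(36.67) = 91.35
  C: 0 + 2(139) = 278
  F: 0 + 2(36.67) = 73.34
Total out = 442.7 mol; y_F = 73.34 / 442.7 = 0.1657.

0.166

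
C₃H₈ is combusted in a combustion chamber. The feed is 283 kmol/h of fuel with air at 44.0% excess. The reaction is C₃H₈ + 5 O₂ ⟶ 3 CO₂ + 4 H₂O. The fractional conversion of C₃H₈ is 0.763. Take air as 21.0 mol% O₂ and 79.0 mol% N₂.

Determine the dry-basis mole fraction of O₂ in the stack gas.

Stoichiometric O₂ = 5 × 283 = 1415 kmol/h; O₂ fed = 1415 × 1.440 = 2038 kmol/h.
N₂ fed = 2038 × 79/21 = 7665 kmol/h.
Fuel reacted = 0.763 × 283 → ξ = 215.9 kmol/h.
Outlet (n = n₀ + ν ξ):
  C₃H₈: 283 − 1(215.9) = 67.07
  O₂: 2038 − 5(215.9) = 958
  N₂: 7665 (inert)
  CO₂: 0 + 3(215.9) = 647.8
  H₂O: 0 + 4(215.9) = 863.7
Dry total = 9338 kmol/h; y_O₂ (dry) = 958 / 9338 = 0.1026.

0.103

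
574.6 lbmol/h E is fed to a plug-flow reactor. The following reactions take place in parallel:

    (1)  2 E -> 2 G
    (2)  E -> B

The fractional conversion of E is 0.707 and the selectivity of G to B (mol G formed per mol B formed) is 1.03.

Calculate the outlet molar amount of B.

200 lbmol/h

Conversion of E: E consumed = 0.707 × 574.6 = 406.2 lbmol/h = 2ξ₁ + 1ξ₂.
Selectivity: 2ξ₁ / (1ξ₂) = 1.03 → ξ₁ = 0.515 ξ₂.
Substitute: (2·0.515 + 1) ξ₂ = 406.2 → ξ₂ = 200.1 lbmol/h, ξ₁ = 103.1 lbmol/h.
Outlet amounts (n = n₀ + Σ ν·ξ):
  E: 574.6 − 2(103.1) − 1(200.1) = 168.4
  G: 0 + 2(103.1) = 206.1
  B: 0 + 1(200.1) = 200.1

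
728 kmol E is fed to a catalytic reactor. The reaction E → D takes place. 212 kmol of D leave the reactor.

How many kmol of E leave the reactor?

516 kmol

For D: n = n₀ + 1ξ → 212 = 0 + 1ξ, giving ξ = 212 kmol.
Outlet amounts (n = n₀ + ν ξ):
  E: 728 − 1(212) = 516
  D: 0 + 1(212) = 212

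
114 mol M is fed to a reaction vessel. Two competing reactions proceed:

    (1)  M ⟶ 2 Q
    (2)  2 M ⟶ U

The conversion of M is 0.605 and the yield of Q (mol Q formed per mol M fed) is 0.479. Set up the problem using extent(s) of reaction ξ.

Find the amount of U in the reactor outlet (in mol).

Yield of Q: 2ξ₁ / 114 = 0.479 → ξ₁ = 27.3 mol.
Conversion of M: 1ξ₁ + 2ξ₂ = 0.605 × 114 = 68.97 → ξ₂ = 20.83 mol.
Outlet amounts (n = n₀ + Σ ν·ξ):
  M: 114 − 1(27.3) − 2(20.83) = 45.03
  Q: 0 + 2(27.3) = 54.61
  U: 0 + 1(20.83) = 20.83

20.8 mol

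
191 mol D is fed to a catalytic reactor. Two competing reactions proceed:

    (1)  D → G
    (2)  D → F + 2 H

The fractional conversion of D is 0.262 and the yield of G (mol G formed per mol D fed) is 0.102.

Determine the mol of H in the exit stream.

Yield of G: 1ξ₁ / 191 = 0.102 → ξ₁ = 19.48 mol.
Conversion of D: 1ξ₁ + 1ξ₂ = 0.262 × 191 = 50.04 → ξ₂ = 30.56 mol.
Outlet amounts (n = n₀ + Σ ν·ξ):
  D: 191 − 1(19.48) − 1(30.56) = 141
  G: 0 + 1(19.48) = 19.48
  F: 0 + 1(30.56) = 30.56
  H: 0 + 2(30.56) = 61.12

61.1 mol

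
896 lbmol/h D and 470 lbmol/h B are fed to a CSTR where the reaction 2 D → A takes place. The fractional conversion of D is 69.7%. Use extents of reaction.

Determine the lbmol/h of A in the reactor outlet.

D reacted = 0.697 × 896 = 624.5 lbmol/h; ν_D = −2, so ξ = 624.5/2 = 312.3 lbmol/h.
Outlet amounts (n = n₀ + ν ξ):
  D: 896 − 2(312.3) = 271.5
  A: 0 + 1(312.3) = 312.3
  B: 470 (inert)

312 lbmol/h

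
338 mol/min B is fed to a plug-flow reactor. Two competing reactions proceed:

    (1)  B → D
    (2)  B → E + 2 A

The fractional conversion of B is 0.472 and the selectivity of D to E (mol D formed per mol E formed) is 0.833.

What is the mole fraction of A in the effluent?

0.34

Conversion of B: B consumed = 0.472 × 338 = 159.5 mol/min = 1ξ₁ + 1ξ₂.
Selectivity: 1ξ₁ / (1ξ₂) = 0.833 → ξ₁ = 0.833 ξ₂.
Substitute: (1·0.833 + 1) ξ₂ = 159.5 → ξ₂ = 87.04 mol/min, ξ₁ = 72.5 mol/min.
Outlet amounts (n = n₀ + Σ ν·ξ):
  B: 338 − 1(72.5) − 1(87.04) = 178.5
  D: 0 + 1(72.5) = 72.5
  E: 0 + 1(87.04) = 87.04
  A: 0 + 2(87.04) = 174.1
Total out = 512.1 mol/min; y_A = 174.1 / 512.1 = 0.3399.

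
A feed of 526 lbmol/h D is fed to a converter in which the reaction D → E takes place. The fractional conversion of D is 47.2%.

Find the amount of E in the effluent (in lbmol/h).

D reacted = 0.472 × 526 = 248.3 lbmol/h; ν_D = −1, so ξ = 248.3/1 = 248.3 lbmol/h.
Outlet amounts (n = n₀ + ν ξ):
  D: 526 − 1(248.3) = 277.7
  E: 0 + 1(248.3) = 248.3

248 lbmol/h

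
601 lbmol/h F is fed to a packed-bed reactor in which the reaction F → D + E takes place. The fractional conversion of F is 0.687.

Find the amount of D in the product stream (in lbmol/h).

F reacted = 0.687 × 601 = 412.9 lbmol/h; ν_F = −1, so ξ = 412.9/1 = 412.9 lbmol/h.
Outlet amounts (n = n₀ + ν ξ):
  F: 601 − 1(412.9) = 188.1
  D: 0 + 1(412.9) = 412.9
  E: 0 + 1(412.9) = 412.9

413 lbmol/h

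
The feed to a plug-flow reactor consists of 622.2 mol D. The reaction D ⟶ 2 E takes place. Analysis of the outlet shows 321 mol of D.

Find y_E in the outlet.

For D: n = n₀ − 1ξ → 321 = 622.2 − 1ξ, giving ξ = 301.2 mol.
Outlet amounts (n = n₀ + ν ξ):
  D: 622.2 − 1(301.2) = 321
  E: 0 + 2(301.2) = 602.4
Total out = 923.4 mol; y_E = 602.4 / 923.4 = 0.6524.

0.652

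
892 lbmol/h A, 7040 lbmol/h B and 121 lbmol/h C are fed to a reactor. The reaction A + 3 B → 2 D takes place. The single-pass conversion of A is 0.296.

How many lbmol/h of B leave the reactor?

6250 lbmol/h

A reacted = 0.296 × 892 = 264 lbmol/h; ν_A = −1, so ξ = 264/1 = 264 lbmol/h.
Outlet amounts (n = n₀ + ν ξ):
  A: 892 − 1(264) = 628
  B: 7040 − 3(264) = 6248
  D: 0 + 2(264) = 528.1
  C: 121 (inert)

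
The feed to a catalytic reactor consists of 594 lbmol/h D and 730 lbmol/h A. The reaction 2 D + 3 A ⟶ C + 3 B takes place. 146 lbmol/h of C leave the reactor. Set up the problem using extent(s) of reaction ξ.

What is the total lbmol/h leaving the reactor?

1180 lbmol/h

For C: n = n₀ + 1ξ → 146 = 0 + 1ξ, giving ξ = 146 lbmol/h.
Outlet amounts (n = n₀ + ν ξ):
  D: 594 − 2(146) = 302
  A: 730 − 3(146) = 292
  C: 0 + 1(146) = 146
  B: 0 + 3(146) = 438
Total out = 302 + 292 + 146 + 438 = 1178 lbmol/h.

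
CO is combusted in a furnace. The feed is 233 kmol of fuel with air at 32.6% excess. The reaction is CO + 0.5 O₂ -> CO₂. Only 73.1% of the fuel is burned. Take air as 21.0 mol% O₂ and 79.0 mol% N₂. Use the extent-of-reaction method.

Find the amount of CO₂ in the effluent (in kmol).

170 kmol

Stoichiometric O₂ = 0.5 × 233 = 116.5 kmol; O₂ fed = 116.5 × 1.326 = 154.5 kmol.
N₂ fed = 154.5 × 79/21 = 581.1 kmol.
Fuel reacted = 0.731 × 233 → ξ = 170.3 kmol.
Outlet (n = n₀ + ν ξ):
  CO: 233 − 1(170.3) = 62.68
  O₂: 154.5 − 0.5(170.3) = 69.32
  N₂: 581.1 (inert)
  CO₂: 0 + 1(170.3) = 170.3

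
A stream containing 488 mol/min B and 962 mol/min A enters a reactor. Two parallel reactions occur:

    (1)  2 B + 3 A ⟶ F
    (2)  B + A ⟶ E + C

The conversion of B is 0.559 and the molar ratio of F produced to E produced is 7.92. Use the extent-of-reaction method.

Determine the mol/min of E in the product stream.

Conversion of B: B consumed = 0.559 × 488 = 272.8 mol/min = 2ξ₁ + 1ξ₂.
Selectivity: 1ξ₁ / (1ξ₂) = 7.92 → ξ₁ = 7.92 ξ₂.
Substitute: (2·7.92 + 1) ξ₂ = 272.8 → ξ₂ = 16.2 mol/min, ξ₁ = 128.3 mol/min.
Outlet amounts (n = n₀ + Σ ν·ξ):
  B: 488 − 2(128.3) − 1(16.2) = 215.2
  A: 962 − 3(128.3) − 1(16.2) = 560.9
  F: 0 + 1(128.3) = 128.3
  E: 0 + 1(16.2) = 16.2
  C: 0 + 1(16.2) = 16.2

16.2 mol/min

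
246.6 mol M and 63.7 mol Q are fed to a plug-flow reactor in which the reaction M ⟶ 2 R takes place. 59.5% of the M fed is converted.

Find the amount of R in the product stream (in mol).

M reacted = 0.595 × 246.6 = 146.7 mol; ν_M = −1, so ξ = 146.7/1 = 146.7 mol.
Outlet amounts (n = n₀ + ν ξ):
  M: 246.6 − 1(146.7) = 99.87
  R: 0 + 2(146.7) = 293.5
  Q: 63.7 (inert)

293 mol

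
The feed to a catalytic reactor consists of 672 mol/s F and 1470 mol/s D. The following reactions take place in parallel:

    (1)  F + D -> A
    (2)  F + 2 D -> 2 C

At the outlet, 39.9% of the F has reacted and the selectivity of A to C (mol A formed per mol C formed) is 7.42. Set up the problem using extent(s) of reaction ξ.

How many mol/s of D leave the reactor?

Conversion of F: F consumed = 0.399 × 672 = 268.1 mol/s = 1ξ₁ + 1ξ₂.
Selectivity: 1ξ₁ / (2ξ₂) = 7.42 → ξ₁ = 14.84 ξ₂.
Substitute: (1·14.84 + 1) ξ₂ = 268.1 → ξ₂ = 16.93 mol/s, ξ₁ = 251.2 mol/s.
Outlet amounts (n = n₀ + Σ ν·ξ):
  F: 672 − 1(251.2) − 1(16.93) = 403.9
  D: 1470 − 1(251.2) − 2(16.93) = 1185
  A: 0 + 1(251.2) = 251.2
  C: 0 + 2(16.93) = 33.85

1180 mol/s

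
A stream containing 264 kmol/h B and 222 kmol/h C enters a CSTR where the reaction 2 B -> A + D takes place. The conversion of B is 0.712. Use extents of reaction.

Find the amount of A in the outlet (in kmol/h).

B reacted = 0.712 × 264 = 188 kmol/h; ν_B = −2, so ξ = 188/2 = 93.98 kmol/h.
Outlet amounts (n = n₀ + ν ξ):
  B: 264 − 2(93.98) = 76.03
  A: 0 + 1(93.98) = 93.98
  D: 0 + 1(93.98) = 93.98
  C: 222 (inert)

94 kmol/h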